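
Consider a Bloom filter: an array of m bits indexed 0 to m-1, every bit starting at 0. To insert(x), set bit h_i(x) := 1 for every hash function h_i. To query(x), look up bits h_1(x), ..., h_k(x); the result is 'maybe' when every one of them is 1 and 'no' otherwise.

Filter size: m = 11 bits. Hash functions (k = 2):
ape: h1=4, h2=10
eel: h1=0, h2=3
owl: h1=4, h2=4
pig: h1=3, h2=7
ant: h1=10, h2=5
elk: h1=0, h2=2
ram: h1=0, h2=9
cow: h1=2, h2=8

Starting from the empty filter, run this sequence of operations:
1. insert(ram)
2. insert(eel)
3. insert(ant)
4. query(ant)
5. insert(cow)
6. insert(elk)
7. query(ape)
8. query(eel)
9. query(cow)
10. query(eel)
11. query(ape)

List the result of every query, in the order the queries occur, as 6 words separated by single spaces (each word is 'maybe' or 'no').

Start: bits=00000000000
Op 1: insert ram -> sets bits 0 9 -> bits=10000000010
Op 2: insert eel -> sets bits 0 3 -> bits=10010000010
Op 3: insert ant -> sets bits 5 10 -> bits=10010100011
Op 4: query ant -> checks bit5=1, bit10=1 (all 1) -> maybe
Op 5: insert cow -> sets bits 2 8 -> bits=10110100111
Op 6: insert elk -> sets bits 0 2 -> bits=10110100111
Op 7: query ape -> checks bit4=0, bit10=1 (has a 0) -> no
Op 8: query eel -> checks bit0=1, bit3=1 (all 1) -> maybe
Op 9: query cow -> checks bit2=1, bit8=1 (all 1) -> maybe
Op 10: query eel -> checks bit0=1, bit3=1 (all 1) -> maybe
Op 11: query ape -> checks bit4=0, bit10=1 (has a 0) -> no
Query results in order: maybe no maybe maybe maybe no

Answer: maybe no maybe maybe maybe no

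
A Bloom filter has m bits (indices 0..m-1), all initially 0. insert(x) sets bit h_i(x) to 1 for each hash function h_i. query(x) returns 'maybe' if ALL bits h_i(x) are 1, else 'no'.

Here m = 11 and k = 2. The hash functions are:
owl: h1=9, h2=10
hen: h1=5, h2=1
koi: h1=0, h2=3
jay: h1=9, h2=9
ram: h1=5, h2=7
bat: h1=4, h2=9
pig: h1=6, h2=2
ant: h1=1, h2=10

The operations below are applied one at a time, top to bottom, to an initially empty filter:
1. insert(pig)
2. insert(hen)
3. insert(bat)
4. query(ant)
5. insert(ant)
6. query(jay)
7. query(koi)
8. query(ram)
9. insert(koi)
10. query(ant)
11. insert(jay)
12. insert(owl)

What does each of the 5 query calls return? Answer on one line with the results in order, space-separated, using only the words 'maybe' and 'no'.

Start: bits=00000000000
Op 1: insert pig -> sets bits 2 6 -> bits=00100010000
Op 2: insert hen -> sets bits 1 5 -> bits=01100110000
Op 3: insert bat -> sets bits 4 9 -> bits=01101110010
Op 4: query ant -> checks bit1=1, bit10=0 (has a 0) -> no
Op 5: insert ant -> sets bits 1 10 -> bits=01101110011
Op 6: query jay -> checks bit9=1 (all 1) -> maybe
Op 7: query koi -> checks bit0=0, bit3=0 (has a 0) -> no
Op 8: query ram -> checks bit5=1, bit7=0 (has a 0) -> no
Op 9: insert koi -> sets bits 0 3 -> bits=11111110011
Op 10: query ant -> checks bit1=1, bit10=1 (all 1) -> maybe
Op 11: insert jay -> sets bits 9 -> bits=11111110011
Op 12: insert owl -> sets bits 9 10 -> bits=11111110011
Query results in order: no maybe no no maybe

Answer: no maybe no no maybe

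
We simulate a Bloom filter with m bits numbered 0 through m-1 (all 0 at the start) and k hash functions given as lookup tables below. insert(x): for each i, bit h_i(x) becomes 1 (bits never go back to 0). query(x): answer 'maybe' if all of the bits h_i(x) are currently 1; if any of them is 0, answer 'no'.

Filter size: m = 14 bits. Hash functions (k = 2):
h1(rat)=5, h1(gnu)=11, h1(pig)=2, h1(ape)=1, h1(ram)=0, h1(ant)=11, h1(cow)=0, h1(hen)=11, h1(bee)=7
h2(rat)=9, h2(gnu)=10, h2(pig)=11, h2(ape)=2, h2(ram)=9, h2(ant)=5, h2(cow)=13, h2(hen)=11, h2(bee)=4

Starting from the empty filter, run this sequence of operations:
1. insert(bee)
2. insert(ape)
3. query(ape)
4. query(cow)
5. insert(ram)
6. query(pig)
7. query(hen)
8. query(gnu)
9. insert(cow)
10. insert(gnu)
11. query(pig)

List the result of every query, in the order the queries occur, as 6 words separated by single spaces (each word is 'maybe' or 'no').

Start: bits=00000000000000
Op 1: insert bee -> sets bits 4 7 -> bits=00001001000000
Op 2: insert ape -> sets bits 1 2 -> bits=01101001000000
Op 3: query ape -> checks bit1=1, bit2=1 (all 1) -> maybe
Op 4: query cow -> checks bit0=0, bit13=0 (has a 0) -> no
Op 5: insert ram -> sets bits 0 9 -> bits=11101001010000
Op 6: query pig -> checks bit2=1, bit11=0 (has a 0) -> no
Op 7: query hen -> checks bit11=0 (has a 0) -> no
Op 8: query gnu -> checks bit10=0, bit11=0 (has a 0) -> no
Op 9: insert cow -> sets bits 0 13 -> bits=11101001010001
Op 10: insert gnu -> sets bits 10 11 -> bits=11101001011101
Op 11: query pig -> checks bit2=1, bit11=1 (all 1) -> maybe
Query results in order: maybe no no no no maybe

Answer: maybe no no no no maybe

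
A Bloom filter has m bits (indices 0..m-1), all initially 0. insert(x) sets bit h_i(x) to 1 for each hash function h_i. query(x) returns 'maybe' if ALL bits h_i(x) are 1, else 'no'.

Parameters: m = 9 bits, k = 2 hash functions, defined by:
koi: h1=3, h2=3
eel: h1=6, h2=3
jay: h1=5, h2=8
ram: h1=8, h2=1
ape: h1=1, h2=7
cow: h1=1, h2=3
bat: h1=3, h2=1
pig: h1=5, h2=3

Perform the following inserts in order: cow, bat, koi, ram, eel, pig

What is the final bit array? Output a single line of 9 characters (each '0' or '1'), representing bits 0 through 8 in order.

Start: bits=000000000
After insert 'cow': sets bits 1 3 -> bits=010100000
After insert 'bat': sets bits 1 3 -> bits=010100000
After insert 'koi': sets bits 3 -> bits=010100000
After insert 'ram': sets bits 1 8 -> bits=010100001
After insert 'eel': sets bits 3 6 -> bits=010100101
After insert 'pig': sets bits 3 5 -> bits=010101101

Answer: 010101101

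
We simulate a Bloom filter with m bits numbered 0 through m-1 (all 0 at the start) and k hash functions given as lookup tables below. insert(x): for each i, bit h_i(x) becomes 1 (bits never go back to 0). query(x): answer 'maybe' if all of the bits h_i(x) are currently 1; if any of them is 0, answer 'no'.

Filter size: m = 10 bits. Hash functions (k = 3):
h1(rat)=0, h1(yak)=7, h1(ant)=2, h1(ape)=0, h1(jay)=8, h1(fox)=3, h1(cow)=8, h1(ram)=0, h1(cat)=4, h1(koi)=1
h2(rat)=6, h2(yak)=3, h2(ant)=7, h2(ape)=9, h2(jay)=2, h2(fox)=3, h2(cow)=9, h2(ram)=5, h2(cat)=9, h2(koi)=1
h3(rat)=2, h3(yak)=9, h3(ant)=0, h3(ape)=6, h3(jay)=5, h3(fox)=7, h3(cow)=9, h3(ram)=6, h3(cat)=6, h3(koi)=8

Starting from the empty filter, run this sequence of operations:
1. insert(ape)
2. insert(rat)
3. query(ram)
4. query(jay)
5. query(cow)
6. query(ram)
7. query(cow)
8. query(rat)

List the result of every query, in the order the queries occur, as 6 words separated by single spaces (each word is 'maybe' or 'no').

Start: bits=0000000000
Op 1: insert ape -> sets bits 0 6 9 -> bits=1000001001
Op 2: insert rat -> sets bits 0 2 6 -> bits=1010001001
Op 3: query ram -> checks bit0=1, bit5=0, bit6=1 (has a 0) -> no
Op 4: query jay -> checks bit2=1, bit5=0, bit8=0 (has a 0) -> no
Op 5: query cow -> checks bit8=0, bit9=1 (has a 0) -> no
Op 6: query ram -> checks bit0=1, bit5=0, bit6=1 (has a 0) -> no
Op 7: query cow -> checks bit8=0, bit9=1 (has a 0) -> no
Op 8: query rat -> checks bit0=1, bit2=1, bit6=1 (all 1) -> maybe
Query results in order: no no no no no maybe

Answer: no no no no no maybe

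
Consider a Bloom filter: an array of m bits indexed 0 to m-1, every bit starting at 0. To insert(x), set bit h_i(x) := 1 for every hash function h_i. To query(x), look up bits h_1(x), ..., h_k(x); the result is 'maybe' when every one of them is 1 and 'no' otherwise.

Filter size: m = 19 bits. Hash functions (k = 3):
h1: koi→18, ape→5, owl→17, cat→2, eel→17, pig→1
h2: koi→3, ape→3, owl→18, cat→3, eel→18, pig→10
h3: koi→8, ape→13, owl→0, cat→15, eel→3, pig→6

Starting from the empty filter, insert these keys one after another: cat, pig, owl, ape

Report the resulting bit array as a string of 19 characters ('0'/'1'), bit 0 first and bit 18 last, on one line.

Answer: 1111011000100101011

Derivation:
Start: bits=0000000000000000000
After insert 'cat': sets bits 2 3 15 -> bits=0011000000000001000
After insert 'pig': sets bits 1 6 10 -> bits=0111001000100001000
After insert 'owl': sets bits 0 17 18 -> bits=1111001000100001011
After insert 'ape': sets bits 3 5 13 -> bits=1111011000100101011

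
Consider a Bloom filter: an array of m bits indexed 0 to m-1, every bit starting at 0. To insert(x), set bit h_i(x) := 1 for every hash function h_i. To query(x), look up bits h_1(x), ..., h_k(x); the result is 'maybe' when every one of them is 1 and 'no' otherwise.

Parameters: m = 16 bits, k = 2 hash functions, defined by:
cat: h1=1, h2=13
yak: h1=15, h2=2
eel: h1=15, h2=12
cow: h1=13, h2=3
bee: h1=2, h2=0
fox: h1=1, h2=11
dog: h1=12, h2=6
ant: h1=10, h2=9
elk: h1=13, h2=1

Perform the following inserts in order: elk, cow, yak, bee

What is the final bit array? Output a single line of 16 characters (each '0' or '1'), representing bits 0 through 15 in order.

Answer: 1111000000000101

Derivation:
Start: bits=0000000000000000
After insert 'elk': sets bits 1 13 -> bits=0100000000000100
After insert 'cow': sets bits 3 13 -> bits=0101000000000100
After insert 'yak': sets bits 2 15 -> bits=0111000000000101
After insert 'bee': sets bits 0 2 -> bits=1111000000000101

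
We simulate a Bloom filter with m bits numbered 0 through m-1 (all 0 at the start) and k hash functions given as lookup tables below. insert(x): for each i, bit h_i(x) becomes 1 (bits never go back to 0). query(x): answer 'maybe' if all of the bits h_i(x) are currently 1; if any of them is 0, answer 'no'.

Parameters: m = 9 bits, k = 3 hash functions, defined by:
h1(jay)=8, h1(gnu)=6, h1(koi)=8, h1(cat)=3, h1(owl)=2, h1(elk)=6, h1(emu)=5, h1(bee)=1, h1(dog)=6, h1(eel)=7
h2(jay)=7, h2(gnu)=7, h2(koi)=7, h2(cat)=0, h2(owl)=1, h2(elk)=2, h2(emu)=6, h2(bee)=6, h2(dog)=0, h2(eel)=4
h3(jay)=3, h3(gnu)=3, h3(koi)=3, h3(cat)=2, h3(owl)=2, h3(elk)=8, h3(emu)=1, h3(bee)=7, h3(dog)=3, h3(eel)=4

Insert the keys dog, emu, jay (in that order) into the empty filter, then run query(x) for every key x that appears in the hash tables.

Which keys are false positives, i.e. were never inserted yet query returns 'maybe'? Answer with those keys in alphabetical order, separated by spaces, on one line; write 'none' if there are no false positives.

Start: bits=000000000
After insert 'dog': sets bits 0 3 6 -> bits=100100100
After insert 'emu': sets bits 1 5 6 -> bits=110101100
After insert 'jay': sets bits 3 7 8 -> bits=110101111
Not inserted: bee cat eel elk gnu koi owl — query each against bits=110101111:
query bee: checks bit1=1, bit6=1, bit7=1 (all 1) -> maybe => FALSE POSITIVE
query cat: checks bit0=1, bit2=0, bit3=1 (has a 0) -> no => not a false positive
query eel: checks bit4=0, bit7=1 (has a 0) -> no => not a false positive
query elk: checks bit2=0, bit6=1, bit8=1 (has a 0) -> no => not a false positive
query gnu: checks bit3=1, bit6=1, bit7=1 (all 1) -> maybe => FALSE POSITIVE
query koi: checks bit3=1, bit7=1, bit8=1 (all 1) -> maybe => FALSE POSITIVE
query owl: checks bit1=1, bit2=0 (has a 0) -> no => not a false positive
False positives (alphabetical): bee gnu koi

Answer: bee gnu koi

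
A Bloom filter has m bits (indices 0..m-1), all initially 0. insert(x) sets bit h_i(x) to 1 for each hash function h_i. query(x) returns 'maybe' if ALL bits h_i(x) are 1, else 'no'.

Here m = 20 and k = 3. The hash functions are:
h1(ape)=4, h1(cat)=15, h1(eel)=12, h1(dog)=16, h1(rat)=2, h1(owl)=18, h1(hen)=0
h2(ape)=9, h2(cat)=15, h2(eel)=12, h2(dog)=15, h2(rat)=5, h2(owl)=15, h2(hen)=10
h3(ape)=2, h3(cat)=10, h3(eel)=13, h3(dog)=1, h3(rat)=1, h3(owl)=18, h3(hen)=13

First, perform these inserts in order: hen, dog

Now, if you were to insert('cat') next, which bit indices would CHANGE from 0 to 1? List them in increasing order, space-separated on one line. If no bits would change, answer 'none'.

Start: bits=00000000000000000000
After insert 'hen': sets bits 0 10 13 -> bits=10000000001001000000
After insert 'dog': sets bits 1 15 16 -> bits=11000000001001011000
insert 'cat' would touch bits 10 15; currently bit10=1, bit15=1
Bits that are 0 among those (would change 0->1): none

Answer: none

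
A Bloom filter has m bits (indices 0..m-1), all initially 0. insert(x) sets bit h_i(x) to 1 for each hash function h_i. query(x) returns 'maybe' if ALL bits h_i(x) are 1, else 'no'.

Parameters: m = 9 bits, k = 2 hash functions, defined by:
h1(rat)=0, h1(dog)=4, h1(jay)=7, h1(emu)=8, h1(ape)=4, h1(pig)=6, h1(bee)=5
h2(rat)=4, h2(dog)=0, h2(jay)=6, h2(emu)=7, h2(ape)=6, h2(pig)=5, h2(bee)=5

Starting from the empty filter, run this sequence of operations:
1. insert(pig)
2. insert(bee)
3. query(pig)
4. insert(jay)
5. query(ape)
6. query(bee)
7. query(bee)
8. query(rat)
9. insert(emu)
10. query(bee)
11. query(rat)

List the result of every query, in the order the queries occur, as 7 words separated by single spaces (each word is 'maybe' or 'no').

Answer: maybe no maybe maybe no maybe no

Derivation:
Start: bits=000000000
Op 1: insert pig -> sets bits 5 6 -> bits=000001100
Op 2: insert bee -> sets bits 5 -> bits=000001100
Op 3: query pig -> checks bit5=1, bit6=1 (all 1) -> maybe
Op 4: insert jay -> sets bits 6 7 -> bits=000001110
Op 5: query ape -> checks bit4=0, bit6=1 (has a 0) -> no
Op 6: query bee -> checks bit5=1 (all 1) -> maybe
Op 7: query bee -> checks bit5=1 (all 1) -> maybe
Op 8: query rat -> checks bit0=0, bit4=0 (has a 0) -> no
Op 9: insert emu -> sets bits 7 8 -> bits=000001111
Op 10: query bee -> checks bit5=1 (all 1) -> maybe
Op 11: query rat -> checks bit0=0, bit4=0 (has a 0) -> no
Query results in order: maybe no maybe maybe no maybe no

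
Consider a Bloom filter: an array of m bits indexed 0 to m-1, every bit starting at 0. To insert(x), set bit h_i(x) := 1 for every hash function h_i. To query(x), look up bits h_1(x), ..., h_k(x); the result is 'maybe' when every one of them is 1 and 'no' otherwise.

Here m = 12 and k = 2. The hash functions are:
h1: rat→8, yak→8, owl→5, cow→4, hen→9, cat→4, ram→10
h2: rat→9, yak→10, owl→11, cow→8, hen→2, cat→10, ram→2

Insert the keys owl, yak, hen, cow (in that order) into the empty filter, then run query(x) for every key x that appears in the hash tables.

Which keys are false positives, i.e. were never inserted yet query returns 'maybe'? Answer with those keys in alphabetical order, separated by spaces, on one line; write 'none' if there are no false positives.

Answer: cat ram rat

Derivation:
Start: bits=000000000000
After insert 'owl': sets bits 5 11 -> bits=000001000001
After insert 'yak': sets bits 8 10 -> bits=000001001011
After insert 'hen': sets bits 2 9 -> bits=001001001111
After insert 'cow': sets bits 4 8 -> bits=001011001111
Not inserted: cat ram rat — query each against bits=001011001111:
query cat: checks bit4=1, bit10=1 (all 1) -> maybe => FALSE POSITIVE
query ram: checks bit2=1, bit10=1 (all 1) -> maybe => FALSE POSITIVE
query rat: checks bit8=1, bit9=1 (all 1) -> maybe => FALSE POSITIVE
False positives (alphabetical): cat ram rat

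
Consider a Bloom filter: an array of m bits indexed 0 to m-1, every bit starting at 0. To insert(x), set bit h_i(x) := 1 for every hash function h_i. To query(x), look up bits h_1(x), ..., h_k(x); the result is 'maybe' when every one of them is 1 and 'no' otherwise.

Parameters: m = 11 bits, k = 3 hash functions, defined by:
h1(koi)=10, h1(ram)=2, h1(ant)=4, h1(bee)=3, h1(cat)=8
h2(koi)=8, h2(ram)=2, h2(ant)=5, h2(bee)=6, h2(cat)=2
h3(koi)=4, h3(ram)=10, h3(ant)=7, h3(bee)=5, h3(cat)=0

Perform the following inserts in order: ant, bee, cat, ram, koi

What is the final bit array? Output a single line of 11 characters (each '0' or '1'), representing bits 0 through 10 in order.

Start: bits=00000000000
After insert 'ant': sets bits 4 5 7 -> bits=00001101000
After insert 'bee': sets bits 3 5 6 -> bits=00011111000
After insert 'cat': sets bits 0 2 8 -> bits=10111111100
After insert 'ram': sets bits 2 10 -> bits=10111111101
After insert 'koi': sets bits 4 8 10 -> bits=10111111101

Answer: 10111111101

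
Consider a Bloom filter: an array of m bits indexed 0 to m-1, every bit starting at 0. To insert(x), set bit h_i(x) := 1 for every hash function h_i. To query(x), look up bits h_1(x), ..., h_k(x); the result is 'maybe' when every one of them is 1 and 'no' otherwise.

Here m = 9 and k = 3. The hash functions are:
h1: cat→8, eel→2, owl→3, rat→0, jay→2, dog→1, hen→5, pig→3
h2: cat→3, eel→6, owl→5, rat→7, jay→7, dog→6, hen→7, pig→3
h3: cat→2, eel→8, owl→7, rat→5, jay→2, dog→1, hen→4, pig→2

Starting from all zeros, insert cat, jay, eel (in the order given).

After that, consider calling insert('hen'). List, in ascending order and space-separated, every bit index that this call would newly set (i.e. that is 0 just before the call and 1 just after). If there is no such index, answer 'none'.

Start: bits=000000000
After insert 'cat': sets bits 2 3 8 -> bits=001100001
After insert 'jay': sets bits 2 7 -> bits=001100011
After insert 'eel': sets bits 2 6 8 -> bits=001100111
insert 'hen' would touch bits 4 5 7; currently bit4=0, bit5=0, bit7=1
Bits that are 0 among those (would change 0->1): 4 5

Answer: 4 5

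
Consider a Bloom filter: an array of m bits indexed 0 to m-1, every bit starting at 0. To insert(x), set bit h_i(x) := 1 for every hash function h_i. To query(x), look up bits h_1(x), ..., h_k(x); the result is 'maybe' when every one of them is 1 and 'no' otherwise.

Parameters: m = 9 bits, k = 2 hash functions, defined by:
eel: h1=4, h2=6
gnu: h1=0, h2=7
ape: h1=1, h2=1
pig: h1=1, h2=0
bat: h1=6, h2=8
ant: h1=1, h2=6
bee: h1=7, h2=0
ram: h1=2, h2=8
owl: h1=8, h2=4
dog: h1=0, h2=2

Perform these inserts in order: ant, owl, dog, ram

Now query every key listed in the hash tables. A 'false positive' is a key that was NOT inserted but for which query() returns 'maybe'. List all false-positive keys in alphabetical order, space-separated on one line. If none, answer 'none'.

Start: bits=000000000
After insert 'ant': sets bits 1 6 -> bits=010000100
After insert 'owl': sets bits 4 8 -> bits=010010101
After insert 'dog': sets bits 0 2 -> bits=111010101
After insert 'ram': sets bits 2 8 -> bits=111010101
Not inserted: ape bat bee eel gnu pig — query each against bits=111010101:
query ape: checks bit1=1 (all 1) -> maybe => FALSE POSITIVE
query bat: checks bit6=1, bit8=1 (all 1) -> maybe => FALSE POSITIVE
query bee: checks bit0=1, bit7=0 (has a 0) -> no => not a false positive
query eel: checks bit4=1, bit6=1 (all 1) -> maybe => FALSE POSITIVE
query gnu: checks bit0=1, bit7=0 (has a 0) -> no => not a false positive
query pig: checks bit0=1, bit1=1 (all 1) -> maybe => FALSE POSITIVE
False positives (alphabetical): ape bat eel pig

Answer: ape bat eel pig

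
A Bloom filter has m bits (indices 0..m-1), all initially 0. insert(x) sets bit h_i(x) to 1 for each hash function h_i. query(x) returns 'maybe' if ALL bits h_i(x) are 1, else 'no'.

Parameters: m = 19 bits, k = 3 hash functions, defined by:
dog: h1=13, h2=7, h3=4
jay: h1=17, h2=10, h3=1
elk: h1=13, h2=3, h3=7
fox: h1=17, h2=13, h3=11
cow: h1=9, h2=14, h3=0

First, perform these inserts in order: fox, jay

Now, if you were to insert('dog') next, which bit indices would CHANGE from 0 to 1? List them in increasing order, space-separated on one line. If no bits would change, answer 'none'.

Start: bits=0000000000000000000
After insert 'fox': sets bits 11 13 17 -> bits=0000000000010100010
After insert 'jay': sets bits 1 10 17 -> bits=0100000000110100010
insert 'dog' would touch bits 4 7 13; currently bit4=0, bit7=0, bit13=1
Bits that are 0 among those (would change 0->1): 4 7

Answer: 4 7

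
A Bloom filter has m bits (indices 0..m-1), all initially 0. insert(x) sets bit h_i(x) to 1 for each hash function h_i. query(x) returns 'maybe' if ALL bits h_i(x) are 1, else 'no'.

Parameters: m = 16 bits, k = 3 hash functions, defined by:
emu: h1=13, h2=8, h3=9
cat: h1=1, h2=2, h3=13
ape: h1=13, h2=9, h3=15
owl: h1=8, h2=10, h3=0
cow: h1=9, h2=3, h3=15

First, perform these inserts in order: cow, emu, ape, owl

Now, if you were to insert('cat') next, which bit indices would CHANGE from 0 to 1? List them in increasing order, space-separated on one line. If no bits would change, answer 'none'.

Answer: 1 2

Derivation:
Start: bits=0000000000000000
After insert 'cow': sets bits 3 9 15 -> bits=0001000001000001
After insert 'emu': sets bits 8 9 13 -> bits=0001000011000101
After insert 'ape': sets bits 9 13 15 -> bits=0001000011000101
After insert 'owl': sets bits 0 8 10 -> bits=1001000011100101
insert 'cat' would touch bits 1 2 13; currently bit1=0, bit2=0, bit13=1
Bits that are 0 among those (would change 0->1): 1 2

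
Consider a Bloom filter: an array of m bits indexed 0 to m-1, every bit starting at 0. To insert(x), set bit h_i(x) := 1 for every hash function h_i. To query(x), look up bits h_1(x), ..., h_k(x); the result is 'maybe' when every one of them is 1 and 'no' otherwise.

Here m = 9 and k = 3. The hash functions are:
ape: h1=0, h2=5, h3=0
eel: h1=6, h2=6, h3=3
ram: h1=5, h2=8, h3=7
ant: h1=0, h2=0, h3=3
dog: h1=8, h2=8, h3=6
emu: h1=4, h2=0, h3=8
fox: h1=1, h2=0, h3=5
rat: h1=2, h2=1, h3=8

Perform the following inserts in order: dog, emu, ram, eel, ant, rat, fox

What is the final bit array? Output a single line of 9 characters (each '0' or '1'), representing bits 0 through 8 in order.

Answer: 111111111

Derivation:
Start: bits=000000000
After insert 'dog': sets bits 6 8 -> bits=000000101
After insert 'emu': sets bits 0 4 8 -> bits=100010101
After insert 'ram': sets bits 5 7 8 -> bits=100011111
After insert 'eel': sets bits 3 6 -> bits=100111111
After insert 'ant': sets bits 0 3 -> bits=100111111
After insert 'rat': sets bits 1 2 8 -> bits=111111111
After insert 'fox': sets bits 0 1 5 -> bits=111111111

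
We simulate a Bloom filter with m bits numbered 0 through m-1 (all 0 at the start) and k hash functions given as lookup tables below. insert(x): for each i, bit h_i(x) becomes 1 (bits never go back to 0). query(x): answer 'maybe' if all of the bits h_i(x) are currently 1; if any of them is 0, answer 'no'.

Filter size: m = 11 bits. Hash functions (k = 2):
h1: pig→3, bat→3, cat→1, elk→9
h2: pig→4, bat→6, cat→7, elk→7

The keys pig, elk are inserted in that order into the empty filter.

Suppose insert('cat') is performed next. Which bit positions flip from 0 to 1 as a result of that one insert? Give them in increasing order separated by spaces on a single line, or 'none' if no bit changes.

Answer: 1

Derivation:
Start: bits=00000000000
After insert 'pig': sets bits 3 4 -> bits=00011000000
After insert 'elk': sets bits 7 9 -> bits=00011001010
insert 'cat' would touch bits 1 7; currently bit1=0, bit7=1
Bits that are 0 among those (would change 0->1): 1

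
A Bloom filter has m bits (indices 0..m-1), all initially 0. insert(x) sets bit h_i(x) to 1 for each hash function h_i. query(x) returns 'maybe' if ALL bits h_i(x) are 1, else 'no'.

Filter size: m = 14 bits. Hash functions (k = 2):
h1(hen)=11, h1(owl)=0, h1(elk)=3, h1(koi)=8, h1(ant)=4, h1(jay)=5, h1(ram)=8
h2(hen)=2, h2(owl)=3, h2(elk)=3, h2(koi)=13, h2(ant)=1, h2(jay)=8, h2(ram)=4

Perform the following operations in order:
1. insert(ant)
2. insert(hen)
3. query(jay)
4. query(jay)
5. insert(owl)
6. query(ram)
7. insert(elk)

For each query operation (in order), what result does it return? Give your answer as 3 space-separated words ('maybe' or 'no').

Start: bits=00000000000000
Op 1: insert ant -> sets bits 1 4 -> bits=01001000000000
Op 2: insert hen -> sets bits 2 11 -> bits=01101000000100
Op 3: query jay -> checks bit5=0, bit8=0 (has a 0) -> no
Op 4: query jay -> checks bit5=0, bit8=0 (has a 0) -> no
Op 5: insert owl -> sets bits 0 3 -> bits=11111000000100
Op 6: query ram -> checks bit4=1, bit8=0 (has a 0) -> no
Op 7: insert elk -> sets bits 3 -> bits=11111000000100
Query results in order: no no no

Answer: no no no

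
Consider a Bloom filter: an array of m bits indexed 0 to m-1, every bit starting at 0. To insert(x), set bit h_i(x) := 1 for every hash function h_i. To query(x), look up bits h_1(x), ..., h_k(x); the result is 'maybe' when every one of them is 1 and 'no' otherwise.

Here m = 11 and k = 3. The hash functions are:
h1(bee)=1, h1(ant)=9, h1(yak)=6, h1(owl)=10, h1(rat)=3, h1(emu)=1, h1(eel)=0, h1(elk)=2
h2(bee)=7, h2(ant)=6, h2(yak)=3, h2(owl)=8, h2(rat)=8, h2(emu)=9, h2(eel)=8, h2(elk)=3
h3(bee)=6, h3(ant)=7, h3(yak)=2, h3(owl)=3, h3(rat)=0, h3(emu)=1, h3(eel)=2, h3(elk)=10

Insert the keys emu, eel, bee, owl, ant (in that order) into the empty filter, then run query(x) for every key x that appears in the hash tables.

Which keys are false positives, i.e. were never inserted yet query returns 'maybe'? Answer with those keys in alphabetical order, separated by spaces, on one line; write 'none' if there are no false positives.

Start: bits=00000000000
After insert 'emu': sets bits 1 9 -> bits=01000000010
After insert 'eel': sets bits 0 2 8 -> bits=11100000110
After insert 'bee': sets bits 1 6 7 -> bits=11100011110
After insert 'owl': sets bits 3 8 10 -> bits=11110011111
After insert 'ant': sets bits 6 7 9 -> bits=11110011111
Not inserted: elk rat yak — query each against bits=11110011111:
query elk: checks bit2=1, bit3=1, bit10=1 (all 1) -> maybe => FALSE POSITIVE
query rat: checks bit0=1, bit3=1, bit8=1 (all 1) -> maybe => FALSE POSITIVE
query yak: checks bit2=1, bit3=1, bit6=1 (all 1) -> maybe => FALSE POSITIVE
False positives (alphabetical): elk rat yak

Answer: elk rat yak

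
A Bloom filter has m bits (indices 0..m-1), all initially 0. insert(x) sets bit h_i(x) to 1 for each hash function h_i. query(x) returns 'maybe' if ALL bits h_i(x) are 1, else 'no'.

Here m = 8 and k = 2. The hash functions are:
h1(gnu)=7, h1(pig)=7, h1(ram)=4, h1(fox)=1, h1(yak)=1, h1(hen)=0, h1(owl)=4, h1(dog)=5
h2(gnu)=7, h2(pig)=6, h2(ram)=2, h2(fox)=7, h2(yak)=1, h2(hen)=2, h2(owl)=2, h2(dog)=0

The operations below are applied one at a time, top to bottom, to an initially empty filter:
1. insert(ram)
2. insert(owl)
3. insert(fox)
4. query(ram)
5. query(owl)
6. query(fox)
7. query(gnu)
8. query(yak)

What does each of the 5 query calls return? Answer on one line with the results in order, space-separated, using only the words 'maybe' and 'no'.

Answer: maybe maybe maybe maybe maybe

Derivation:
Start: bits=00000000
Op 1: insert ram -> sets bits 2 4 -> bits=00101000
Op 2: insert owl -> sets bits 2 4 -> bits=00101000
Op 3: insert fox -> sets bits 1 7 -> bits=01101001
Op 4: query ram -> checks bit2=1, bit4=1 (all 1) -> maybe
Op 5: query owl -> checks bit2=1, bit4=1 (all 1) -> maybe
Op 6: query fox -> checks bit1=1, bit7=1 (all 1) -> maybe
Op 7: query gnu -> checks bit7=1 (all 1) -> maybe
Op 8: query yak -> checks bit1=1 (all 1) -> maybe
Query results in order: maybe maybe maybe maybe maybe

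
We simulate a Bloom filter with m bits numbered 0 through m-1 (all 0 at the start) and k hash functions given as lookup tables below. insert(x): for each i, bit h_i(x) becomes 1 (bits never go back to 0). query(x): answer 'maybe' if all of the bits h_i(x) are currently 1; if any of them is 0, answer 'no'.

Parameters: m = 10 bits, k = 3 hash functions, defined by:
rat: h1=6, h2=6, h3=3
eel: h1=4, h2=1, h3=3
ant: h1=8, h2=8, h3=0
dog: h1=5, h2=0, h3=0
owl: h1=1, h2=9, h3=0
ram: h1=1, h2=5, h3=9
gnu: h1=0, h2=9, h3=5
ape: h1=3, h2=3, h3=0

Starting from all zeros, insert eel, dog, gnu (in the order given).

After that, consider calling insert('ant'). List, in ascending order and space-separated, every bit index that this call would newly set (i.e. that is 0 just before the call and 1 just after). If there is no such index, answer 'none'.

Answer: 8

Derivation:
Start: bits=0000000000
After insert 'eel': sets bits 1 3 4 -> bits=0101100000
After insert 'dog': sets bits 0 5 -> bits=1101110000
After insert 'gnu': sets bits 0 5 9 -> bits=1101110001
insert 'ant' would touch bits 0 8; currently bit0=1, bit8=0
Bits that are 0 among those (would change 0->1): 8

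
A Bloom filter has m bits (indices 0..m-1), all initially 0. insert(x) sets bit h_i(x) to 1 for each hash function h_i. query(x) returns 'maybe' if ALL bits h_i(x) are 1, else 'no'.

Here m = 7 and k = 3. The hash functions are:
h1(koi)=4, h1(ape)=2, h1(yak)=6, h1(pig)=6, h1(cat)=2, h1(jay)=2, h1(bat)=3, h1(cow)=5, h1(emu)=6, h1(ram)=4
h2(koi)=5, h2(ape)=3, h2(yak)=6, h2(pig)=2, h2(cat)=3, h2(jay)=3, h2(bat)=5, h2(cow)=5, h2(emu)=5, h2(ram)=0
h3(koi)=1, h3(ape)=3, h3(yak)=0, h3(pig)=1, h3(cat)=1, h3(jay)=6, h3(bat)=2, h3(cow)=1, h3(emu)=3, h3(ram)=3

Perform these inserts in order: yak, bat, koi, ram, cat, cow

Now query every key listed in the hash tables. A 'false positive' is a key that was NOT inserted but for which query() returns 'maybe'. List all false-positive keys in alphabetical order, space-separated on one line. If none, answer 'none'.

Answer: ape emu jay pig

Derivation:
Start: bits=0000000
After insert 'yak': sets bits 0 6 -> bits=1000001
After insert 'bat': sets bits 2 3 5 -> bits=1011011
After insert 'koi': sets bits 1 4 5 -> bits=1111111
After insert 'ram': sets bits 0 3 4 -> bits=1111111
After insert 'cat': sets bits 1 2 3 -> bits=1111111
After insert 'cow': sets bits 1 5 -> bits=1111111
Not inserted: ape emu jay pig — query each against bits=1111111:
query ape: checks bit2=1, bit3=1 (all 1) -> maybe => FALSE POSITIVE
query emu: checks bit3=1, bit5=1, bit6=1 (all 1) -> maybe => FALSE POSITIVE
query jay: checks bit2=1, bit3=1, bit6=1 (all 1) -> maybe => FALSE POSITIVE
query pig: checks bit1=1, bit2=1, bit6=1 (all 1) -> maybe => FALSE POSITIVE
False positives (alphabetical): ape emu jay pig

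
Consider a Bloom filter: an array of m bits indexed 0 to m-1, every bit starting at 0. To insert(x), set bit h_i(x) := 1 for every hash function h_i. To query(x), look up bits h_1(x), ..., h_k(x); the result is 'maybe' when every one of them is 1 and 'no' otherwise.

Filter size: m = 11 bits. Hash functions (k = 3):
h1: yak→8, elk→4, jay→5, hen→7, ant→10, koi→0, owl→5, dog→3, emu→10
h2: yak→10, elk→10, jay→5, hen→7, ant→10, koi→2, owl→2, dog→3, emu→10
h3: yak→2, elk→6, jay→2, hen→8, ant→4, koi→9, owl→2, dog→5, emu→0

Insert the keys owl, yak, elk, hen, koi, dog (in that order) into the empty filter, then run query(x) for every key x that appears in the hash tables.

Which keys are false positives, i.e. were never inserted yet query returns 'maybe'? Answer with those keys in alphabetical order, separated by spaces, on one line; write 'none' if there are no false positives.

Start: bits=00000000000
After insert 'owl': sets bits 2 5 -> bits=00100100000
After insert 'yak': sets bits 2 8 10 -> bits=00100100101
After insert 'elk': sets bits 4 6 10 -> bits=00101110101
After insert 'hen': sets bits 7 8 -> bits=00101111101
After insert 'koi': sets bits 0 2 9 -> bits=10101111111
After insert 'dog': sets bits 3 5 -> bits=10111111111
Not inserted: ant emu jay — query each against bits=10111111111:
query ant: checks bit4=1, bit10=1 (all 1) -> maybe => FALSE POSITIVE
query emu: checks bit0=1, bit10=1 (all 1) -> maybe => FALSE POSITIVE
query jay: checks bit2=1, bit5=1 (all 1) -> maybe => FALSE POSITIVE
False positives (alphabetical): ant emu jay

Answer: ant emu jay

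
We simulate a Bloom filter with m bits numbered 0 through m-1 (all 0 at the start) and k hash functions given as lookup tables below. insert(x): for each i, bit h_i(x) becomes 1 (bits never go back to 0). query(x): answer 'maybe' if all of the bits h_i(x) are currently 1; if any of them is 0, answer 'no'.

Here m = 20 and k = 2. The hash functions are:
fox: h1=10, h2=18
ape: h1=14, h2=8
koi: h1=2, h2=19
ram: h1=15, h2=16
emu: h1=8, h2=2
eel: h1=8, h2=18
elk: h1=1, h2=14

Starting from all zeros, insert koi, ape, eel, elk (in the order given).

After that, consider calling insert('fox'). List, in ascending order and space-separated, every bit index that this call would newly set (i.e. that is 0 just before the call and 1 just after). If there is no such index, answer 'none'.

Start: bits=00000000000000000000
After insert 'koi': sets bits 2 19 -> bits=00100000000000000001
After insert 'ape': sets bits 8 14 -> bits=00100000100000100001
After insert 'eel': sets bits 8 18 -> bits=00100000100000100011
After insert 'elk': sets bits 1 14 -> bits=01100000100000100011
insert 'fox' would touch bits 10 18; currently bit10=0, bit18=1
Bits that are 0 among those (would change 0->1): 10

Answer: 10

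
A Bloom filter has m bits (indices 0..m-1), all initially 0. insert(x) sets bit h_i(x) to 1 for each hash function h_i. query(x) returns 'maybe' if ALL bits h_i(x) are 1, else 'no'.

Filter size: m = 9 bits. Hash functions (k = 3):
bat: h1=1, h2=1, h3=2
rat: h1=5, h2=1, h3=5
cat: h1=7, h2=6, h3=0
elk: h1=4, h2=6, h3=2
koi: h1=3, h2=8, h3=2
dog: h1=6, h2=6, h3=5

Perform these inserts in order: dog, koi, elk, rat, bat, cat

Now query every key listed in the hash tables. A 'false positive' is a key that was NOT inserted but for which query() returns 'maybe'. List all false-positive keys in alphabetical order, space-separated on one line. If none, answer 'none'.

Start: bits=000000000
After insert 'dog': sets bits 5 6 -> bits=000001100
After insert 'koi': sets bits 2 3 8 -> bits=001101101
After insert 'elk': sets bits 2 4 6 -> bits=001111101
After insert 'rat': sets bits 1 5 -> bits=011111101
After insert 'bat': sets bits 1 2 -> bits=011111101
After insert 'cat': sets bits 0 6 7 -> bits=111111111
Not inserted: (none) — query each against bits=111111111:
False positives (alphabetical): none

Answer: none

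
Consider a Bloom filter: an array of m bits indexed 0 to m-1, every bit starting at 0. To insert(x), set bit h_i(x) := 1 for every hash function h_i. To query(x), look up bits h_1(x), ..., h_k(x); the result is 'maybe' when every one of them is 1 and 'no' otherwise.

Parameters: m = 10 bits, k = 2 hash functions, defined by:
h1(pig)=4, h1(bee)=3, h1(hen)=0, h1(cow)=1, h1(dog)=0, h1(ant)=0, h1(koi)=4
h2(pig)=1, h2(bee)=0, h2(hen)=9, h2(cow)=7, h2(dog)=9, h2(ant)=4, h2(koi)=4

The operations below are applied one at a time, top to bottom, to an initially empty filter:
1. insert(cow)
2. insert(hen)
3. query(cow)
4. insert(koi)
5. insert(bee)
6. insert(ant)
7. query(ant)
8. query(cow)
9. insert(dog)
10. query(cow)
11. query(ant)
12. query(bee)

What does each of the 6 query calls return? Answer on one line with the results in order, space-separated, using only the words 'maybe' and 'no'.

Start: bits=0000000000
Op 1: insert cow -> sets bits 1 7 -> bits=0100000100
Op 2: insert hen -> sets bits 0 9 -> bits=1100000101
Op 3: query cow -> checks bit1=1, bit7=1 (all 1) -> maybe
Op 4: insert koi -> sets bits 4 -> bits=1100100101
Op 5: insert bee -> sets bits 0 3 -> bits=1101100101
Op 6: insert ant -> sets bits 0 4 -> bits=1101100101
Op 7: query ant -> checks bit0=1, bit4=1 (all 1) -> maybe
Op 8: query cow -> checks bit1=1, bit7=1 (all 1) -> maybe
Op 9: insert dog -> sets bits 0 9 -> bits=1101100101
Op 10: query cow -> checks bit1=1, bit7=1 (all 1) -> maybe
Op 11: query ant -> checks bit0=1, bit4=1 (all 1) -> maybe
Op 12: query bee -> checks bit0=1, bit3=1 (all 1) -> maybe
Query results in order: maybe maybe maybe maybe maybe maybe

Answer: maybe maybe maybe maybe maybe maybe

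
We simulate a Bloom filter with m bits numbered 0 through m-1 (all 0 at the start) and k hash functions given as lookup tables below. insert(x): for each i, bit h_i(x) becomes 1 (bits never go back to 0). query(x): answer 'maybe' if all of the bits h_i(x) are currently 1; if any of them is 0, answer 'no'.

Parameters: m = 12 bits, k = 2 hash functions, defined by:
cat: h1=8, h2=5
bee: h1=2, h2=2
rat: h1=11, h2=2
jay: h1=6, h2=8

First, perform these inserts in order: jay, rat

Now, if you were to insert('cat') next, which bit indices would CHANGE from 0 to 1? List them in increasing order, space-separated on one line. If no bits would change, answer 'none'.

Start: bits=000000000000
After insert 'jay': sets bits 6 8 -> bits=000000101000
After insert 'rat': sets bits 2 11 -> bits=001000101001
insert 'cat' would touch bits 5 8; currently bit5=0, bit8=1
Bits that are 0 among those (would change 0->1): 5

Answer: 5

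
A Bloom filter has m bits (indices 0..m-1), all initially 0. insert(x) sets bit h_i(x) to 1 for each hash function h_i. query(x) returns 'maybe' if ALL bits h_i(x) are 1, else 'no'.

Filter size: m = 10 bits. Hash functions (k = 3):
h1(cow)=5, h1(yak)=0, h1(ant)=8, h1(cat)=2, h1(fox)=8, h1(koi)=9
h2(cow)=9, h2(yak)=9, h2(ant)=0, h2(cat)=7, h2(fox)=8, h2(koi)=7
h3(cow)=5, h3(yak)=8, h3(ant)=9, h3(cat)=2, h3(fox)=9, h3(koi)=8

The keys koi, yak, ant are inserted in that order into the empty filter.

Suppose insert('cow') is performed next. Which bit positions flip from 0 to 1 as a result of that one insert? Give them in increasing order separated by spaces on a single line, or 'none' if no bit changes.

Start: bits=0000000000
After insert 'koi': sets bits 7 8 9 -> bits=0000000111
After insert 'yak': sets bits 0 8 9 -> bits=1000000111
After insert 'ant': sets bits 0 8 9 -> bits=1000000111
insert 'cow' would touch bits 5 9; currently bit5=0, bit9=1
Bits that are 0 among those (would change 0->1): 5

Answer: 5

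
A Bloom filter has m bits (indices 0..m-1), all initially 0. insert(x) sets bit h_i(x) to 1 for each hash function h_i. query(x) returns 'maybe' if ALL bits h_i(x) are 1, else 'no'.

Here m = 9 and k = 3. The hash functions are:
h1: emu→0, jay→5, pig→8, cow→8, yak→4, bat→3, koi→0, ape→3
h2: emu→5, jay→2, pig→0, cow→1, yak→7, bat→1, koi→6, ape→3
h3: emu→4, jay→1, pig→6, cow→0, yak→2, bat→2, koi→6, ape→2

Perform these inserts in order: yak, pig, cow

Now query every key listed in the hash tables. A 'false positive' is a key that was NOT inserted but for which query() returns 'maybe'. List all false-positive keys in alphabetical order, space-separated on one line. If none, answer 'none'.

Start: bits=000000000
After insert 'yak': sets bits 2 4 7 -> bits=001010010
After insert 'pig': sets bits 0 6 8 -> bits=101010111
After insert 'cow': sets bits 0 1 8 -> bits=111010111
Not inserted: ape bat emu jay koi — query each against bits=111010111:
query ape: checks bit2=1, bit3=0 (has a 0) -> no => not a false positive
query bat: checks bit1=1, bit2=1, bit3=0 (has a 0) -> no => not a false positive
query emu: checks bit0=1, bit4=1, bit5=0 (has a 0) -> no => not a false positive
query jay: checks bit1=1, bit2=1, bit5=0 (has a 0) -> no => not a false positive
query koi: checks bit0=1, bit6=1 (all 1) -> maybe => FALSE POSITIVE
False positives (alphabetical): koi

Answer: koi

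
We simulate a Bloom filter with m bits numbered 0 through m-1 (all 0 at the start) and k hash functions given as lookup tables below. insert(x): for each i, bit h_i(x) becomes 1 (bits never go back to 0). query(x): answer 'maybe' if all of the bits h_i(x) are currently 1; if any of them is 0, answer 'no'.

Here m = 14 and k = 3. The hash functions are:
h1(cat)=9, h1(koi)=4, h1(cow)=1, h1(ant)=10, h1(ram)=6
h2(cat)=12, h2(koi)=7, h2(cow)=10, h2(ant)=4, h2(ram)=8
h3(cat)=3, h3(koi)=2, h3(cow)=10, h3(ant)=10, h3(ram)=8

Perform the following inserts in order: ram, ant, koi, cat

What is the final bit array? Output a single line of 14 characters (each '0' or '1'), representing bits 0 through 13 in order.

Answer: 00111011111010

Derivation:
Start: bits=00000000000000
After insert 'ram': sets bits 6 8 -> bits=00000010100000
After insert 'ant': sets bits 4 10 -> bits=00001010101000
After insert 'koi': sets bits 2 4 7 -> bits=00101011101000
After insert 'cat': sets bits 3 9 12 -> bits=00111011111010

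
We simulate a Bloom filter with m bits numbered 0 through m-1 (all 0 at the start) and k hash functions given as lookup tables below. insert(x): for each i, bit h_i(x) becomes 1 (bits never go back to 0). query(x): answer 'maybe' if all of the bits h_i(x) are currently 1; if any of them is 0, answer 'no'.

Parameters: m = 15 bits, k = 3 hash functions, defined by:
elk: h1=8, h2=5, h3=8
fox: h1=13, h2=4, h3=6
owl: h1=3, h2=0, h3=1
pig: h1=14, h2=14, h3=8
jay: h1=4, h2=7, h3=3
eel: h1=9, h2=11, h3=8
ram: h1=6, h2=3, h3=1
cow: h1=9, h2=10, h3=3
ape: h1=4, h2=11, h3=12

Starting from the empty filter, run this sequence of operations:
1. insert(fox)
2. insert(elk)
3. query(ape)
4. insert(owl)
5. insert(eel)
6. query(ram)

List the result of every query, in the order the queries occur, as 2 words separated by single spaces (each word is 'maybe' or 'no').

Start: bits=000000000000000
Op 1: insert fox -> sets bits 4 6 13 -> bits=000010100000010
Op 2: insert elk -> sets bits 5 8 -> bits=000011101000010
Op 3: query ape -> checks bit4=1, bit11=0, bit12=0 (has a 0) -> no
Op 4: insert owl -> sets bits 0 1 3 -> bits=110111101000010
Op 5: insert eel -> sets bits 8 9 11 -> bits=110111101101010
Op 6: query ram -> checks bit1=1, bit3=1, bit6=1 (all 1) -> maybe
Query results in order: no maybe

Answer: no maybe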